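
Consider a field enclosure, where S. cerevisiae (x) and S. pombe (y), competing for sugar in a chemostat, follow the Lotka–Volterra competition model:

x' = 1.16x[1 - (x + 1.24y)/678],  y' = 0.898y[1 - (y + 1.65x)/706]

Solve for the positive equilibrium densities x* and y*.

x* ≈ 189, y* ≈ 395

Setting both brackets to zero gives the nullclines x + 1.24y = 678 and 1.65x + y = 706.
Substituting y = 706 - 1.65x into the first: x(1 - 1.24·1.65) = 678 - 1.24·706.
So x* = -197/-1.05 = 189, and then y* = 706 - 1.65·189 = 395.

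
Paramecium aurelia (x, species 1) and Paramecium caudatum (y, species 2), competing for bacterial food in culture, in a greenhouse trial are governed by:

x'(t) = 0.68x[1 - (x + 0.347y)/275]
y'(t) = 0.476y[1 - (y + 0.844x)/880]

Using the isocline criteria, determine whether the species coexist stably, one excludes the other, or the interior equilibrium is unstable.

Compare the nullcline intercepts: K1/α12 = 275/0.347 = 793 < K2 = 880; K2/α21 = 880/0.844 = 1040 > K1 = 275.
Since the inequalities point opposite ways, species 2 can invade but species 1 cannot.

species 2 excludes species 1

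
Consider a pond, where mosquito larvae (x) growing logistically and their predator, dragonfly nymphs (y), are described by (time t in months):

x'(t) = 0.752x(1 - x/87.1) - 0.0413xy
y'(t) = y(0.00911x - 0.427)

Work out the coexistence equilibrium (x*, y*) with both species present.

From dy/dt = 0 with y > 0: 0.00911x* = 0.427, so x* = 46.9.
Substitute into dx/dt = 0: 0.752(1 - 46.9/87.1) = 0.0413y*.
The bracket is 0.462, giving y* = 0.347/0.0413 = 8.41.

x* ≈ 46.9, y* ≈ 8.41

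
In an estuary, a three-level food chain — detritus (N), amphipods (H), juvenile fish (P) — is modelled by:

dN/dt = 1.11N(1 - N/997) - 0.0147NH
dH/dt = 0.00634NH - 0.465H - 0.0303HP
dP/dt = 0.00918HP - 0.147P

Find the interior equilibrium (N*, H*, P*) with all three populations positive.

From dP/dt = 0: 0.00918H* = 0.147, so H* = 16.
From dN/dt = 0: 1.11(1 - N*/997) = 0.0147·16, giving N* = 997·(1 - 0.212) = 786.
From dH/dt = 0: 0.00634·786 - 0.465 = 0.0303P*, so P* = 4.52/0.0303 = 149.

N* ≈ 786, H* ≈ 16, P* ≈ 149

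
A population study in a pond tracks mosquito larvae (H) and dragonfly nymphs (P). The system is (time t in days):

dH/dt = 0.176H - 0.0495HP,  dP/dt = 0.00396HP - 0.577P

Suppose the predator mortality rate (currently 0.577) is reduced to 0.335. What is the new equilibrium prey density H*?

At the interior fixed point, setting dP/dt = 0 with P > 0 fixes H* = (predator death rate)/(HP coefficient) — independent of the other coefficients.
With the change, H* = 0.335/0.00396 = 84.6; it falls from 146.

H* ≈ 84.6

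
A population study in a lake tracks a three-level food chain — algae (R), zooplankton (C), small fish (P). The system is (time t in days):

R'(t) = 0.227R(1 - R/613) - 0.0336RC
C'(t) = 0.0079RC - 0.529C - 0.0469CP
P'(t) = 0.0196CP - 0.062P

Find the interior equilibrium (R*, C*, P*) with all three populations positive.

From dP/dt = 0: 0.0196C* = 0.062, so C* = 3.16.
From dR/dt = 0: 0.227(1 - R*/613) = 0.0336·3.16, giving R* = 613·(1 - 0.468) = 326.
From dC/dt = 0: 0.0079·326 - 0.529 = 0.0469P*, so P* = 2.05/0.0469 = 43.6.

R* ≈ 326, C* ≈ 3.16, P* ≈ 43.6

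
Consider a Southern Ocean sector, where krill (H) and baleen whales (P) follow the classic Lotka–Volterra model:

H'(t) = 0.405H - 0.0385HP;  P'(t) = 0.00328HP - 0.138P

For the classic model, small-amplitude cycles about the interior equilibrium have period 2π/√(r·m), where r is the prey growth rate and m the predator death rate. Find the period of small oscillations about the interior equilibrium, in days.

T ≈ 26.6 days

Here r = 0.405 and m = 0.138, so r·m = 0.0559.
ω = √0.0559 = 0.236 per day, hence T = 2π/ω ≈ 26.6 days.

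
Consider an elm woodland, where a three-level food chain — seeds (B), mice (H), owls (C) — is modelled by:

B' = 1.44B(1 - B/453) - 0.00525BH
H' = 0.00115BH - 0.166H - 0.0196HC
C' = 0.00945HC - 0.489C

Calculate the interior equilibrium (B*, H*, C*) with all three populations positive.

B* ≈ 368, H* ≈ 51.7, C* ≈ 13.1

From dC/dt = 0: 0.00945H* = 0.489, so H* = 51.7.
From dB/dt = 0: 1.44(1 - B*/453) = 0.00525·51.7, giving B* = 453·(1 - 0.189) = 368.
From dH/dt = 0: 0.00115·368 - 0.166 = 0.0196C*, so C* = 0.257/0.0196 = 13.1.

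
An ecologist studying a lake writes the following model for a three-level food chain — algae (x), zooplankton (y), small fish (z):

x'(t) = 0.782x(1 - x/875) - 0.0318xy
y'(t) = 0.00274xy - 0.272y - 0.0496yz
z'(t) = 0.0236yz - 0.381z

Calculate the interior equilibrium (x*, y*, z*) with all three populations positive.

x* ≈ 301, y* ≈ 16.1, z* ≈ 11.1

From dz/dt = 0: 0.0236y* = 0.381, so y* = 16.1.
From dx/dt = 0: 0.782(1 - x*/875) = 0.0318·16.1, giving x* = 875·(1 - 0.656) = 301.
From dy/dt = 0: 0.00274·301 - 0.272 = 0.0496z*, so z* = 0.552/0.0496 = 11.1.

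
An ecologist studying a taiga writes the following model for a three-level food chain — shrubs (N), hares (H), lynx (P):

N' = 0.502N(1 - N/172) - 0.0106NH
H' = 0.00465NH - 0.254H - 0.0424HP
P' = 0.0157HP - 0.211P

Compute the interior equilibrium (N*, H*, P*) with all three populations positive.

From dP/dt = 0: 0.0157H* = 0.211, so H* = 13.4.
From dN/dt = 0: 0.502(1 - N*/172) = 0.0106·13.4, giving N* = 172·(1 - 0.284) = 123.
From dH/dt = 0: 0.00465·123 - 0.254 = 0.0424P*, so P* = 0.319/0.0424 = 7.52.

N* ≈ 123, H* ≈ 13.4, P* ≈ 7.52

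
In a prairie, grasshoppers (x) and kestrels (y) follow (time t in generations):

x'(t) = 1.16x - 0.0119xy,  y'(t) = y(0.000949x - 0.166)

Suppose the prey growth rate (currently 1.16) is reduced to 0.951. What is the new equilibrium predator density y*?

y* ≈ 79.9

At the interior fixed point, setting dx/dt = 0 with x > 0 fixes y* = (prey growth rate)/(xy coefficient) — independent of the other coefficients.
With the change, y* = 0.951/0.0119 = 79.9; it falls from 97.5.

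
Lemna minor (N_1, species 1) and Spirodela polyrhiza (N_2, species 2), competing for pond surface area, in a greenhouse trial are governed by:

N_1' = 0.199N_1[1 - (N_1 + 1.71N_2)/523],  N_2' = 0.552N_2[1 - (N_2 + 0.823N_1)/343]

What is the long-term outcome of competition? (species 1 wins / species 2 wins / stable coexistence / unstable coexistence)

Compare the nullcline intercepts: K1/α12 = 523/1.71 = 306 < K2 = 343; K2/α21 = 343/0.823 = 417 < K1 = 523.
Since both are reversed, neither can invade when rare; the interior point is a saddle.

unstable coexistence (outcome depends on initial conditions)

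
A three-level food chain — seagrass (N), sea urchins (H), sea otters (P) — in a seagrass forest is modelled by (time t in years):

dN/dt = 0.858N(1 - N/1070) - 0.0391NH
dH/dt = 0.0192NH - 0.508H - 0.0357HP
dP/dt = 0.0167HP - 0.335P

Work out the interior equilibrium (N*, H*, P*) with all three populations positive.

N* ≈ 91.9, H* ≈ 20.1, P* ≈ 35.2

From dP/dt = 0: 0.0167H* = 0.335, so H* = 20.1.
From dN/dt = 0: 0.858(1 - N*/1070) = 0.0391·20.1, giving N* = 1070·(1 - 0.914) = 91.9.
From dH/dt = 0: 0.0192·91.9 - 0.508 = 0.0357P*, so P* = 1.26/0.0357 = 35.2.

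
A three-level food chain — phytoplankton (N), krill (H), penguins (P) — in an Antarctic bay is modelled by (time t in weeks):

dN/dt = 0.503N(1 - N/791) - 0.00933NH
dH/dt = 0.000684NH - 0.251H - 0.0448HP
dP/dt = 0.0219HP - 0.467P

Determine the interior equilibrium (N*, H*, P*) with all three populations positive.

N* ≈ 478, H* ≈ 21.3, P* ≈ 1.7

From dP/dt = 0: 0.0219H* = 0.467, so H* = 21.3.
From dN/dt = 0: 0.503(1 - N*/791) = 0.00933·21.3, giving N* = 791·(1 - 0.396) = 478.
From dH/dt = 0: 0.000684·478 - 0.251 = 0.0448P*, so P* = 0.076/0.0448 = 1.7.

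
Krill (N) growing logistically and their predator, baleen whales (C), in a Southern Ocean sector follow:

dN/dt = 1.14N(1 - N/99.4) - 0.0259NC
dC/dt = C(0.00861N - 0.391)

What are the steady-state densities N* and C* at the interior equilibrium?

N* ≈ 45.4, C* ≈ 23.9

From dC/dt = 0 with C > 0: 0.00861N* = 0.391, so N* = 45.4.
Substitute into dN/dt = 0: 1.14(1 - 45.4/99.4) = 0.0259C*.
The bracket is 0.543, giving C* = 0.619/0.0259 = 23.9.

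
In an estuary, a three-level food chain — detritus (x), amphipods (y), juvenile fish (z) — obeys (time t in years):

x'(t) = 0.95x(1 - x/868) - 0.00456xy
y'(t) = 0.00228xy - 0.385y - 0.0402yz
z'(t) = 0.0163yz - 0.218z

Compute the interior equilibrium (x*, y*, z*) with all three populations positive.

From dz/dt = 0: 0.0163y* = 0.218, so y* = 13.4.
From dx/dt = 0: 0.95(1 - x*/868) = 0.00456·13.4, giving x* = 868·(1 - 0.0642) = 812.
From dy/dt = 0: 0.00228·812 - 0.385 = 0.0402z*, so z* = 1.47/0.0402 = 36.5.

x* ≈ 812, y* ≈ 13.4, z* ≈ 36.5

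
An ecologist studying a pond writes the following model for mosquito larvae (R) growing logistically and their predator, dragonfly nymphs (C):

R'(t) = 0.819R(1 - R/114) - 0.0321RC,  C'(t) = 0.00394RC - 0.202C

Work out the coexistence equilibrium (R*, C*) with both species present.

From dC/dt = 0 with C > 0: 0.00394R* = 0.202, so R* = 51.3.
Substitute into dR/dt = 0: 0.819(1 - 51.3/114) = 0.0321C*.
The bracket is 0.55, giving C* = 0.451/0.0321 = 14.

R* ≈ 51.3, C* ≈ 14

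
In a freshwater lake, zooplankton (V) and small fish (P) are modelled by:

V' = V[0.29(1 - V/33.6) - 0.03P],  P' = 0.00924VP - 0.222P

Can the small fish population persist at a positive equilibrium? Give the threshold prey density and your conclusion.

The predator equation gives dP/dt > 0 only when V > 0.222/0.00924 = 24.
Without the predator, V → K = 33.6. Since 33.6 > 24, the predator can invade and persist.

Threshold V = 24; K > 24, so yes, the predator persists.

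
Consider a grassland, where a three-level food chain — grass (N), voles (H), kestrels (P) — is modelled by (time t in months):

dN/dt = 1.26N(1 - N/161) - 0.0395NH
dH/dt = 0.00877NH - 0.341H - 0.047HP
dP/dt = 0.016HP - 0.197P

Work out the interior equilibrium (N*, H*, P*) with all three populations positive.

N* ≈ 98.9, H* ≈ 12.3, P* ≈ 11.2

From dP/dt = 0: 0.016H* = 0.197, so H* = 12.3.
From dN/dt = 0: 1.26(1 - N*/161) = 0.0395·12.3, giving N* = 161·(1 - 0.386) = 98.9.
From dH/dt = 0: 0.00877·98.9 - 0.341 = 0.047P*, so P* = 0.526/0.047 = 11.2.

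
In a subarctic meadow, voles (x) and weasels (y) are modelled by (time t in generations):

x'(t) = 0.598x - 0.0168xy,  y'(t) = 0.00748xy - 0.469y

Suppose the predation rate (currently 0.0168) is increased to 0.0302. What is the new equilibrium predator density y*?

y* ≈ 19.8

At the interior fixed point, setting dx/dt = 0 with x > 0 fixes y* = (prey growth rate)/(xy coefficient) — independent of the other coefficients.
With the change, y* = 0.598/0.0302 = 19.8; it falls from 35.6.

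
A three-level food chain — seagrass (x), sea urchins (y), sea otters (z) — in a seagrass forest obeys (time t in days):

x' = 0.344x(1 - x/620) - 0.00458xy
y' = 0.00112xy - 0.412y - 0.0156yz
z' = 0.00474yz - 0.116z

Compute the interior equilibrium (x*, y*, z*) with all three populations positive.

x* ≈ 418, y* ≈ 24.5, z* ≈ 3.6

From dz/dt = 0: 0.00474y* = 0.116, so y* = 24.5.
From dx/dt = 0: 0.344(1 - x*/620) = 0.00458·24.5, giving x* = 620·(1 - 0.326) = 418.
From dy/dt = 0: 0.00112·418 - 0.412 = 0.0156z*, so z* = 0.0561/0.0156 = 3.6.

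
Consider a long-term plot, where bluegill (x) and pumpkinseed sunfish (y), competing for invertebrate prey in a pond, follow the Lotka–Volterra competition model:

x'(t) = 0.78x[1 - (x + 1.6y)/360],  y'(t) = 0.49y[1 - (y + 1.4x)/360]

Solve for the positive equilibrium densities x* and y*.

Setting both brackets to zero gives the nullclines x + 1.6y = 360 and 1.4x + y = 360.
Substituting y = 360 - 1.4x into the first: x(1 - 1.6·1.4) = 360 - 1.6·360.
So x* = -216/-1.24 = 174, and then y* = 360 - 1.4·174 = 116.

x* ≈ 174, y* ≈ 116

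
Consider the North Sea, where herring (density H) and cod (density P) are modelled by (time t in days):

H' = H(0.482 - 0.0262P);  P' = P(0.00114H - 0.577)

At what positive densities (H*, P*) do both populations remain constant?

Set dP/dt = 0 with P > 0: 0.00114H - 0.577 = 0, so H* = 0.577/0.00114 = 506.
Set dH/dt = 0 with H > 0: 0.482 - 0.0262P = 0, so P* = 0.482/0.0262 = 18.4.

H* ≈ 506, P* ≈ 18.4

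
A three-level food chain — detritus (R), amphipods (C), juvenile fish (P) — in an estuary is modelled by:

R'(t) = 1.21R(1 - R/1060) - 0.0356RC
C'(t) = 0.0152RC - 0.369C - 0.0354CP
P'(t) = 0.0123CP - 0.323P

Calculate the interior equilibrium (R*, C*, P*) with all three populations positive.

From dP/dt = 0: 0.0123C* = 0.323, so C* = 26.3.
From dR/dt = 0: 1.21(1 - R*/1060) = 0.0356·26.3, giving R* = 1060·(1 - 0.773) = 241.
From dC/dt = 0: 0.0152·241 - 0.369 = 0.0354P*, so P* = 3.29/0.0354 = 93.1.

R* ≈ 241, C* ≈ 26.3, P* ≈ 93.1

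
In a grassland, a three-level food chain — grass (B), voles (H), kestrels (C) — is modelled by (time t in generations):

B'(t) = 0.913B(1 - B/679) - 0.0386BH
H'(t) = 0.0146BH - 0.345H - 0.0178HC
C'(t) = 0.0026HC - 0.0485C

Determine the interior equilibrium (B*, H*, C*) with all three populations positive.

From dC/dt = 0: 0.0026H* = 0.0485, so H* = 18.7.
From dB/dt = 0: 0.913(1 - B*/679) = 0.0386·18.7, giving B* = 679·(1 - 0.789) = 144.
From dH/dt = 0: 0.0146·144 - 0.345 = 0.0178C*, so C* = 1.75/0.0178 = 98.3.

B* ≈ 144, H* ≈ 18.7, C* ≈ 98.3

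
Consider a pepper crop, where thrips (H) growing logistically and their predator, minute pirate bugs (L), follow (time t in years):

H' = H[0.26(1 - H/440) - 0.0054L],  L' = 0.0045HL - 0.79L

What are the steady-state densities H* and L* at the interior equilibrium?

From dL/dt = 0 with L > 0: 0.0045H* = 0.79, so H* = 176.
Substitute into dH/dt = 0: 0.26(1 - 176/440) = 0.0054L*.
The bracket is 0.601, giving L* = 0.156/0.0054 = 28.9.

H* ≈ 176, L* ≈ 28.9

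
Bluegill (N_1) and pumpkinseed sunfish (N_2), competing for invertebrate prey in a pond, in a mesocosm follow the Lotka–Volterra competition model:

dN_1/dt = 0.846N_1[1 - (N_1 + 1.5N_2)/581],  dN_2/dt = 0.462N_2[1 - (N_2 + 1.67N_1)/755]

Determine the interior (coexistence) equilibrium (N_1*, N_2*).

Setting both brackets to zero gives the nullclines N_1 + 1.5N_2 = 581 and 1.67N_1 + N_2 = 755.
Substituting N_2 = 755 - 1.67N_1 into the first: N_1(1 - 1.5·1.67) = 581 - 1.5·755.
So N_1* = -552/-1.5 = 366, and then N_2* = 755 - 1.67·366 = 143.

N_1* ≈ 366, N_2* ≈ 143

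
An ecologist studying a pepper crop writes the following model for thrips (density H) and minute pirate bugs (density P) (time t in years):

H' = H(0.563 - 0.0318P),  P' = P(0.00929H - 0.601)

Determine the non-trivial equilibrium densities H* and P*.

Set dP/dt = 0 with P > 0: 0.00929H - 0.601 = 0, so H* = 0.601/0.00929 = 64.7.
Set dH/dt = 0 with H > 0: 0.563 - 0.0318P = 0, so P* = 0.563/0.0318 = 17.7.

H* ≈ 64.7, P* ≈ 17.7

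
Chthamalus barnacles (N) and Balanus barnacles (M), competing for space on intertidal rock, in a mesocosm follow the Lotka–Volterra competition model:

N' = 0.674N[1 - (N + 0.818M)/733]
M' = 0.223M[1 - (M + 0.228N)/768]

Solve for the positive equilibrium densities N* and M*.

N* ≈ 129, M* ≈ 739

Setting both brackets to zero gives the nullclines N + 0.818M = 733 and 0.228N + M = 768.
Substituting M = 768 - 0.228N into the first: N(1 - 0.818·0.228) = 733 - 0.818·768.
So N* = 105/0.813 = 129, and then M* = 768 - 0.228·129 = 739.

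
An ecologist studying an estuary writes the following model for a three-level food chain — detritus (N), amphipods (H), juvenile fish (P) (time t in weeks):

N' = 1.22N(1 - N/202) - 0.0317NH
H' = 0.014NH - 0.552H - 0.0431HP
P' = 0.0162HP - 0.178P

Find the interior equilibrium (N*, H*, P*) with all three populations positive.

From dP/dt = 0: 0.0162H* = 0.178, so H* = 11.
From dN/dt = 0: 1.22(1 - N*/202) = 0.0317·11, giving N* = 202·(1 - 0.285) = 144.
From dH/dt = 0: 0.014·144 - 0.552 = 0.0431P*, so P* = 1.47/0.0431 = 34.1.

N* ≈ 144, H* ≈ 11, P* ≈ 34.1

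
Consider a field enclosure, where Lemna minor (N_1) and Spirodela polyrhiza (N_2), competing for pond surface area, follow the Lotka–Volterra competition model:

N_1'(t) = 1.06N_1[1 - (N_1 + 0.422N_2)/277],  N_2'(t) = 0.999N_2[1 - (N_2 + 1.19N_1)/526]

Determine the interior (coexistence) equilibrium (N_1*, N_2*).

N_1* ≈ 111, N_2* ≈ 394

Setting both brackets to zero gives the nullclines N_1 + 0.422N_2 = 277 and 1.19N_1 + N_2 = 526.
Substituting N_2 = 526 - 1.19N_1 into the first: N_1(1 - 0.422·1.19) = 277 - 0.422·526.
So N_1* = 55/0.498 = 111, and then N_2* = 526 - 1.19·111 = 394.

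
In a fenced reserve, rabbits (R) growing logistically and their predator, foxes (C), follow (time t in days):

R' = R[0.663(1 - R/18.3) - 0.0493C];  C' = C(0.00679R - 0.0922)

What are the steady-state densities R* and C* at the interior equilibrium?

From dC/dt = 0 with C > 0: 0.00679R* = 0.0922, so R* = 13.6.
Substitute into dR/dt = 0: 0.663(1 - 13.6/18.3) = 0.0493C*.
The bracket is 0.258, giving C* = 0.171/0.0493 = 3.47.

R* ≈ 13.6, C* ≈ 3.47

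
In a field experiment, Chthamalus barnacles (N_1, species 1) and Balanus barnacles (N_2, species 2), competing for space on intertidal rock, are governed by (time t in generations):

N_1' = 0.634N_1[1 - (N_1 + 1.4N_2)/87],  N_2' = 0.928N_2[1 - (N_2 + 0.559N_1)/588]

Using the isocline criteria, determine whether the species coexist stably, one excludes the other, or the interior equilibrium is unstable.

species 2 excludes species 1

Compare the nullcline intercepts: K1/α12 = 87/1.4 = 62.1 < K2 = 588; K2/α21 = 588/0.559 = 1050 > K1 = 87.
Since the inequalities point opposite ways, species 2 can invade but species 1 cannot.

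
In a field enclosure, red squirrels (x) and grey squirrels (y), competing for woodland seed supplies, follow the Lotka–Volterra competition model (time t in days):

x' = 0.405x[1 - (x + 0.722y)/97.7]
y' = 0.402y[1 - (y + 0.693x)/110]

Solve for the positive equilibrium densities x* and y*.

Setting both brackets to zero gives the nullclines x + 0.722y = 97.7 and 0.693x + y = 110.
Substituting y = 110 - 0.693x into the first: x(1 - 0.722·0.693) = 97.7 - 0.722·110.
So x* = 18.3/0.5 = 36.6, and then y* = 110 - 0.693·36.6 = 84.6.

x* ≈ 36.6, y* ≈ 84.6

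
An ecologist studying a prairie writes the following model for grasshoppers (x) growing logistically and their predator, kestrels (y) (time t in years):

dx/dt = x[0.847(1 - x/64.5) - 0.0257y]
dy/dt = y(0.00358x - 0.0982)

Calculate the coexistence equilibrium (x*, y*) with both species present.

From dy/dt = 0 with y > 0: 0.00358x* = 0.0982, so x* = 27.4.
Substitute into dx/dt = 0: 0.847(1 - 27.4/64.5) = 0.0257y*.
The bracket is 0.575, giving y* = 0.487/0.0257 = 18.9.

x* ≈ 27.4, y* ≈ 18.9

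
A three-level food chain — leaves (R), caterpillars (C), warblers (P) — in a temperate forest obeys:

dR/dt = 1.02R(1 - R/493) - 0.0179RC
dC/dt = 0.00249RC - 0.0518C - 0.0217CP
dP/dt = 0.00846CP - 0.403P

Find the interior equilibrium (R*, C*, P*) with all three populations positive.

From dP/dt = 0: 0.00846C* = 0.403, so C* = 47.6.
From dR/dt = 0: 1.02(1 - R*/493) = 0.0179·47.6, giving R* = 493·(1 - 0.836) = 80.9.
From dC/dt = 0: 0.00249·80.9 - 0.0518 = 0.0217P*, so P* = 0.15/0.0217 = 6.89.

R* ≈ 80.9, C* ≈ 47.6, P* ≈ 6.89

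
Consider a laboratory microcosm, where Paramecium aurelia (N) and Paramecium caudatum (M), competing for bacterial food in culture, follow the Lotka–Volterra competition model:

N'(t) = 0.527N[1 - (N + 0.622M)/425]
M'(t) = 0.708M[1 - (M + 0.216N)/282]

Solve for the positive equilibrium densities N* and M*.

N* ≈ 288, M* ≈ 220

Setting both brackets to zero gives the nullclines N + 0.622M = 425 and 0.216N + M = 282.
Substituting M = 282 - 0.216N into the first: N(1 - 0.622·0.216) = 425 - 0.622·282.
So N* = 250/0.866 = 288, and then M* = 282 - 0.216·288 = 220.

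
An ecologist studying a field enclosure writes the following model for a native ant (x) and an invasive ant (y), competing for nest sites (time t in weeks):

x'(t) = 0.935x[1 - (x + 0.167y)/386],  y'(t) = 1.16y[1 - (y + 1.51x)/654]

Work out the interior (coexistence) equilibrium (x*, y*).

Setting both brackets to zero gives the nullclines x + 0.167y = 386 and 1.51x + y = 654.
Substituting y = 654 - 1.51x into the first: x(1 - 0.167·1.51) = 386 - 0.167·654.
So x* = 277/0.748 = 370, and then y* = 654 - 1.51·370 = 95.1.

x* ≈ 370, y* ≈ 95.1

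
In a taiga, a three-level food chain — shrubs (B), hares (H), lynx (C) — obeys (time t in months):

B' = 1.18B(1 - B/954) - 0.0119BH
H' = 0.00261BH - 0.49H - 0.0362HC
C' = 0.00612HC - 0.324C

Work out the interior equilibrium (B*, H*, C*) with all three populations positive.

B* ≈ 445, H* ≈ 52.9, C* ≈ 18.5

From dC/dt = 0: 0.00612H* = 0.324, so H* = 52.9.
From dB/dt = 0: 1.18(1 - B*/954) = 0.0119·52.9, giving B* = 954·(1 - 0.534) = 445.
From dH/dt = 0: 0.00261·445 - 0.49 = 0.0362C*, so C* = 0.671/0.0362 = 18.5.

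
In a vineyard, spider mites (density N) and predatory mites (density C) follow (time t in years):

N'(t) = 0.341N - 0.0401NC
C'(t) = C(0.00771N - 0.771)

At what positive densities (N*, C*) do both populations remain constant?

N* ≈ 100, C* ≈ 8.5

Set dC/dt = 0 with C > 0: 0.00771N - 0.771 = 0, so N* = 0.771/0.00771 = 100.
Set dN/dt = 0 with N > 0: 0.341 - 0.0401C = 0, so C* = 0.341/0.0401 = 8.5.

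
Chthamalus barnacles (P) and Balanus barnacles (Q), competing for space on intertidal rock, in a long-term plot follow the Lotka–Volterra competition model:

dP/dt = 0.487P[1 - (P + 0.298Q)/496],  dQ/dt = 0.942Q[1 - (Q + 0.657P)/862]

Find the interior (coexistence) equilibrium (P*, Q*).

P* ≈ 297, Q* ≈ 667

Setting both brackets to zero gives the nullclines P + 0.298Q = 496 and 0.657P + Q = 862.
Substituting Q = 862 - 0.657P into the first: P(1 - 0.298·0.657) = 496 - 0.298·862.
So P* = 239/0.804 = 297, and then Q* = 862 - 0.657·297 = 667.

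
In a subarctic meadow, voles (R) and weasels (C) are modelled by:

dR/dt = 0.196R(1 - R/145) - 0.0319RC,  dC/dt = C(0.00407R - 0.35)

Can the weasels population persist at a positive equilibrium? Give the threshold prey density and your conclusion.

Threshold R = 86; K > 86, so yes, the predator persists.

The predator equation gives dC/dt > 0 only when R > 0.35/0.00407 = 86.
Without the predator, R → K = 145. Since 145 > 86, the predator can invade and persist.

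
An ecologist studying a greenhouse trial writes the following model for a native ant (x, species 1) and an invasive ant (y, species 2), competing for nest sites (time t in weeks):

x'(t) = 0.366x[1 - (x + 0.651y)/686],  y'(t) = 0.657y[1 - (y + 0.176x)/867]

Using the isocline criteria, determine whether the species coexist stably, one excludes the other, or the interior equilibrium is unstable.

stable coexistence

Compare the nullcline intercepts: K1/α12 = 686/0.651 = 1050 > K2 = 867; K2/α21 = 867/0.176 = 4930 > K1 = 686.
Since both inequalities hold, each species can invade when rare, so the interior equilibrium is stable.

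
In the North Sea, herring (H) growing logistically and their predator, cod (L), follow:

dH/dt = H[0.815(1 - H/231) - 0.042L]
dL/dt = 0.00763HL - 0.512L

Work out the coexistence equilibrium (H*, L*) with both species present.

H* ≈ 67.1, L* ≈ 13.8

From dL/dt = 0 with L > 0: 0.00763H* = 0.512, so H* = 67.1.
Substitute into dH/dt = 0: 0.815(1 - 67.1/231) = 0.042L*.
The bracket is 0.71, giving L* = 0.578/0.042 = 13.8.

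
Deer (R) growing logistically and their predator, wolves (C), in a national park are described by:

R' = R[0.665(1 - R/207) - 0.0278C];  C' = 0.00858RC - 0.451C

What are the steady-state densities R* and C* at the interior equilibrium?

R* ≈ 52.6, C* ≈ 17.8

From dC/dt = 0 with C > 0: 0.00858R* = 0.451, so R* = 52.6.
Substitute into dR/dt = 0: 0.665(1 - 52.6/207) = 0.0278C*.
The bracket is 0.746, giving C* = 0.496/0.0278 = 17.8.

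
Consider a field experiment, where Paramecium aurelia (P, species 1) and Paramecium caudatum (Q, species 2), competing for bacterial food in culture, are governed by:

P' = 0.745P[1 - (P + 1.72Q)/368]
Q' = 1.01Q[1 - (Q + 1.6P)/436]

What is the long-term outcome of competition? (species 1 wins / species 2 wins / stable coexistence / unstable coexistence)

Compare the nullcline intercepts: K1/α12 = 368/1.72 = 214 < K2 = 436; K2/α21 = 436/1.6 = 272 < K1 = 368.
Since both are reversed, neither can invade when rare; the interior point is a saddle.

unstable coexistence (outcome depends on initial conditions)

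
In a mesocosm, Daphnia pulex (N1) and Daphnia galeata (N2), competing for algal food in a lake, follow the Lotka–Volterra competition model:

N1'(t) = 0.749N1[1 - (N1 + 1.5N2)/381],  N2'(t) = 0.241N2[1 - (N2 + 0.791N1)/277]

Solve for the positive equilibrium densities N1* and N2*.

N1* ≈ 185, N2* ≈ 131

Setting both brackets to zero gives the nullclines N1 + 1.5N2 = 381 and 0.791N1 + N2 = 277.
Substituting N2 = 277 - 0.791N1 into the first: N1(1 - 1.5·0.791) = 381 - 1.5·277.
So N1* = -34.5/-0.187 = 185, and then N2* = 277 - 0.791·185 = 131.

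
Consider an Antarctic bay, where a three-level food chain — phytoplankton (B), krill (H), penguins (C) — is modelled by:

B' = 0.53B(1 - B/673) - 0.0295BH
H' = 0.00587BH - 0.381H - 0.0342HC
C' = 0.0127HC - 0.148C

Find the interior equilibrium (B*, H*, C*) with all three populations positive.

From dC/dt = 0: 0.0127H* = 0.148, so H* = 11.7.
From dB/dt = 0: 0.53(1 - B*/673) = 0.0295·11.7, giving B* = 673·(1 - 0.649) = 236.
From dH/dt = 0: 0.00587·236 - 0.381 = 0.0342C*, so C* = 1.01/0.0342 = 29.4.

B* ≈ 236, H* ≈ 11.7, C* ≈ 29.4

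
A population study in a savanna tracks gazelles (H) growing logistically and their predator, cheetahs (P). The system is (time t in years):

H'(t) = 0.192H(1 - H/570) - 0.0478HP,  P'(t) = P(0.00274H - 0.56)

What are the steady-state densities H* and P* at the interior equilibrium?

H* ≈ 204, P* ≈ 2.58

From dP/dt = 0 with P > 0: 0.00274H* = 0.56, so H* = 204.
Substitute into dH/dt = 0: 0.192(1 - 204/570) = 0.0478P*.
The bracket is 0.641, giving P* = 0.123/0.0478 = 2.58.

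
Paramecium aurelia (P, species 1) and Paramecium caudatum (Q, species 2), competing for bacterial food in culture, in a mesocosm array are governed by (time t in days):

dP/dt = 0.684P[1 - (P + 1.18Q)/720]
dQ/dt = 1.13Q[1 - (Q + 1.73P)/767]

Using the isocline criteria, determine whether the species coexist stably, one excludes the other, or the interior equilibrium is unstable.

Compare the nullcline intercepts: K1/α12 = 720/1.18 = 610 < K2 = 767; K2/α21 = 767/1.73 = 443 < K1 = 720.
Since both are reversed, neither can invade when rare; the interior point is a saddle.

unstable coexistence (outcome depends on initial conditions)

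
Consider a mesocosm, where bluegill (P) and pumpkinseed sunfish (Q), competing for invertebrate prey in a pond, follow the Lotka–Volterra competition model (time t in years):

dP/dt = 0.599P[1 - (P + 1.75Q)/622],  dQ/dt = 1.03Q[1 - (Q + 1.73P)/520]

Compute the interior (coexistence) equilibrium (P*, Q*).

P* ≈ 142, Q* ≈ 274

Setting both brackets to zero gives the nullclines P + 1.75Q = 622 and 1.73P + Q = 520.
Substituting Q = 520 - 1.73P into the first: P(1 - 1.75·1.73) = 622 - 1.75·520.
So P* = -288/-2.03 = 142, and then Q* = 520 - 1.73·142 = 274.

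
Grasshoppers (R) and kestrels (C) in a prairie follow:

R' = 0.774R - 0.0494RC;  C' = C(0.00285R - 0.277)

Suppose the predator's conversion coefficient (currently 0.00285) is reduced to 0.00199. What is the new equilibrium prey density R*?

R* ≈ 139

At the interior fixed point, setting dC/dt = 0 with C > 0 fixes R* = (predator death rate)/(RC coefficient) — independent of the other coefficients.
With the change, R* = 0.277/0.00199 = 139; it rises from 97.2.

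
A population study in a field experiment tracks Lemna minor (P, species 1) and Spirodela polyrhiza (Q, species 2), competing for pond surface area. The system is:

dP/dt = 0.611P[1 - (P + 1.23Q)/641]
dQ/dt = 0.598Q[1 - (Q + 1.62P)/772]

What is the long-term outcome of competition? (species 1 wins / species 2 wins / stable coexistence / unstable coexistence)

Compare the nullcline intercepts: K1/α12 = 641/1.23 = 521 < K2 = 772; K2/α21 = 772/1.62 = 477 < K1 = 641.
Since both are reversed, neither can invade when rare; the interior point is a saddle.

unstable coexistence (outcome depends on initial conditions)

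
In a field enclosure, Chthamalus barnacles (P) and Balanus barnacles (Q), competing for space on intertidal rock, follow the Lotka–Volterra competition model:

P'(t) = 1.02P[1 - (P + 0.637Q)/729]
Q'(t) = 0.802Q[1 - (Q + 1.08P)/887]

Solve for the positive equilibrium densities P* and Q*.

Setting both brackets to zero gives the nullclines P + 0.637Q = 729 and 1.08P + Q = 887.
Substituting Q = 887 - 1.08P into the first: P(1 - 0.637·1.08) = 729 - 0.637·887.
So P* = 164/0.312 = 526, and then Q* = 887 - 1.08·526 = 319.

P* ≈ 526, Q* ≈ 319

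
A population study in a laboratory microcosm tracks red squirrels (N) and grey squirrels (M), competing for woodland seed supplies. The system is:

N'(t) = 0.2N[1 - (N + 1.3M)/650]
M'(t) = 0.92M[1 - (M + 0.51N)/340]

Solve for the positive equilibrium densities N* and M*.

N* ≈ 617, M* ≈ 25.2

Setting both brackets to zero gives the nullclines N + 1.3M = 650 and 0.51N + M = 340.
Substituting M = 340 - 0.51N into the first: N(1 - 1.3·0.51) = 650 - 1.3·340.
So N* = 208/0.337 = 617, and then M* = 340 - 0.51·617 = 25.2.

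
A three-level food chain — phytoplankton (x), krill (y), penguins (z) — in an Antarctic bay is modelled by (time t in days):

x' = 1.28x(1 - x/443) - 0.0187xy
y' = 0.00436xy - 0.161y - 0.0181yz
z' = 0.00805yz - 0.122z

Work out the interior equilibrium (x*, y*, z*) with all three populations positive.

x* ≈ 345, y* ≈ 15.2, z* ≈ 74.2

From dz/dt = 0: 0.00805y* = 0.122, so y* = 15.2.
From dx/dt = 0: 1.28(1 - x*/443) = 0.0187·15.2, giving x* = 443·(1 - 0.221) = 345.
From dy/dt = 0: 0.00436·345 - 0.161 = 0.0181z*, so z* = 1.34/0.0181 = 74.2.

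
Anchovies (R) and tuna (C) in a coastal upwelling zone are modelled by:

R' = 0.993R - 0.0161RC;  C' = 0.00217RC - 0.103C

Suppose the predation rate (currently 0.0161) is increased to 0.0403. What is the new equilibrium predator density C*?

At the interior fixed point, setting dR/dt = 0 with R > 0 fixes C* = (prey growth rate)/(RC coefficient) — independent of the other coefficients.
With the change, C* = 0.993/0.0403 = 24.6; it falls from 61.7.

C* ≈ 24.6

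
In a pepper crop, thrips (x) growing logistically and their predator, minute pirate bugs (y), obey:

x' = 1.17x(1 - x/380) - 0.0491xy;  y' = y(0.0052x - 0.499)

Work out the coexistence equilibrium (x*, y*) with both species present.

x* ≈ 96, y* ≈ 17.8

From dy/dt = 0 with y > 0: 0.0052x* = 0.499, so x* = 96.
Substitute into dx/dt = 0: 1.17(1 - 96/380) = 0.0491y*.
The bracket is 0.747, giving y* = 0.875/0.0491 = 17.8.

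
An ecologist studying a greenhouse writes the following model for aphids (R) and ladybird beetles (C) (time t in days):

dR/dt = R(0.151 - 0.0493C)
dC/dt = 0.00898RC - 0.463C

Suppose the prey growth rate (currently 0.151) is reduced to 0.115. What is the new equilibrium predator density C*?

C* ≈ 2.33

At the interior fixed point, setting dR/dt = 0 with R > 0 fixes C* = (prey growth rate)/(RC coefficient) — independent of the other coefficients.
With the change, C* = 0.115/0.0493 = 2.33; it falls from 3.06.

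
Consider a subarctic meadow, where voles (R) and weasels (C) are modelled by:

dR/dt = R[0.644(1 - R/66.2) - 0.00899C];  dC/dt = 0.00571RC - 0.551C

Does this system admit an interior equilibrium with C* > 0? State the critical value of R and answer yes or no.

Threshold R = 96.5; K < 96.5, so no, the predator goes extinct.

The predator equation gives dC/dt > 0 only when R > 0.551/0.00571 = 96.5.
Without the predator, R → K = 66.2. Since 66.2 < 96.5, the predator cannot invade.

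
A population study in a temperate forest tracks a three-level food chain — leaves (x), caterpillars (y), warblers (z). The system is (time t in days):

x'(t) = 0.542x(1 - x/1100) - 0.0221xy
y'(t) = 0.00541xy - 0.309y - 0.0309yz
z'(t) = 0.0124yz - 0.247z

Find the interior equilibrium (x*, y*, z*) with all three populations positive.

x* ≈ 207, y* ≈ 19.9, z* ≈ 26.2

From dz/dt = 0: 0.0124y* = 0.247, so y* = 19.9.
From dx/dt = 0: 0.542(1 - x*/1100) = 0.0221·19.9, giving x* = 1100·(1 - 0.812) = 207.
From dy/dt = 0: 0.00541·207 - 0.309 = 0.0309z*, so z* = 0.809/0.0309 = 26.2.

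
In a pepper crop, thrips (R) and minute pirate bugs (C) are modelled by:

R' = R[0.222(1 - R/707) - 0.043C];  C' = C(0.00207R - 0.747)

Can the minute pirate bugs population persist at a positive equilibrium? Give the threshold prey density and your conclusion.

Threshold R = 361; K > 361, so yes, the predator persists.

The predator equation gives dC/dt > 0 only when R > 0.747/0.00207 = 361.
Without the predator, R → K = 707. Since 707 > 361, the predator can invade and persist.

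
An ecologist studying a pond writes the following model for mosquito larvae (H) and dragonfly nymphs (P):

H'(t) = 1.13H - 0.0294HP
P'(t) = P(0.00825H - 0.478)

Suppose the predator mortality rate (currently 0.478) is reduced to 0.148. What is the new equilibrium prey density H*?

At the interior fixed point, setting dP/dt = 0 with P > 0 fixes H* = (predator death rate)/(HP coefficient) — independent of the other coefficients.
With the change, H* = 0.148/0.00825 = 17.9; it falls from 57.9.

H* ≈ 17.9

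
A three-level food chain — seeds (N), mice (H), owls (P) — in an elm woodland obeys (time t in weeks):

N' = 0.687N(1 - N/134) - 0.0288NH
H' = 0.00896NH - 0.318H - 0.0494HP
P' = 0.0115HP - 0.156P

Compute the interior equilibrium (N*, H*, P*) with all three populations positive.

N* ≈ 57.8, H* ≈ 13.6, P* ≈ 4.05

From dP/dt = 0: 0.0115H* = 0.156, so H* = 13.6.
From dN/dt = 0: 0.687(1 - N*/134) = 0.0288·13.6, giving N* = 134·(1 - 0.569) = 57.8.
From dH/dt = 0: 0.00896·57.8 - 0.318 = 0.0494P*, so P* = 0.2/0.0494 = 4.05.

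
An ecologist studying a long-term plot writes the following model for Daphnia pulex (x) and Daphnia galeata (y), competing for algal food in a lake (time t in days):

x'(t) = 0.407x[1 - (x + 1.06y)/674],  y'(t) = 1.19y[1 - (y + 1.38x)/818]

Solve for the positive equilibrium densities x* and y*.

Setting both brackets to zero gives the nullclines x + 1.06y = 674 and 1.38x + y = 818.
Substituting y = 818 - 1.38x into the first: x(1 - 1.06·1.38) = 674 - 1.06·818.
So x* = -193/-0.463 = 417, and then y* = 818 - 1.38·417 = 242.

x* ≈ 417, y* ≈ 242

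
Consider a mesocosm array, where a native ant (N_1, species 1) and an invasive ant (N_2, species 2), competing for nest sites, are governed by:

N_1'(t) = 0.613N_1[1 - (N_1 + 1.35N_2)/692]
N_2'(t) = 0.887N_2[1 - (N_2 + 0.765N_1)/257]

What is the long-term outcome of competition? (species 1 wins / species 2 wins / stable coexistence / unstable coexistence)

species 1 excludes species 2

Compare the nullcline intercepts: K1/α12 = 692/1.35 = 513 > K2 = 257; K2/α21 = 257/0.765 = 336 < K1 = 692.
Since the inequalities point opposite ways, species 1 can invade but species 2 cannot.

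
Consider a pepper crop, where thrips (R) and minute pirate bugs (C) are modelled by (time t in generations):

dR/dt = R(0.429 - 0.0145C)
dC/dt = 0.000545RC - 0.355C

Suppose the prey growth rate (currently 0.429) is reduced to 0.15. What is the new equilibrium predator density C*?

At the interior fixed point, setting dR/dt = 0 with R > 0 fixes C* = (prey growth rate)/(RC coefficient) — independent of the other coefficients.
With the change, C* = 0.15/0.0145 = 10.3; it falls from 29.6.

C* ≈ 10.3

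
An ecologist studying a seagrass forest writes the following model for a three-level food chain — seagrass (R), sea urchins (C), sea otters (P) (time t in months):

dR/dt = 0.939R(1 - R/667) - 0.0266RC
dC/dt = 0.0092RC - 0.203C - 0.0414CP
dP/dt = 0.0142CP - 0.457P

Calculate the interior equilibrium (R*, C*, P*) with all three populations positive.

R* ≈ 58.9, C* ≈ 32.2, P* ≈ 8.19

From dP/dt = 0: 0.0142C* = 0.457, so C* = 32.2.
From dR/dt = 0: 0.939(1 - R*/667) = 0.0266·32.2, giving R* = 667·(1 - 0.912) = 58.9.
From dC/dt = 0: 0.0092·58.9 - 0.203 = 0.0414P*, so P* = 0.339/0.0414 = 8.19.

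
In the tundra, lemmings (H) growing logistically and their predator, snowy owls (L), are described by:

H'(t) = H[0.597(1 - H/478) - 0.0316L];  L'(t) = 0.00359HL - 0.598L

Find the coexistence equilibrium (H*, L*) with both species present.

H* ≈ 167, L* ≈ 12.3

From dL/dt = 0 with L > 0: 0.00359H* = 0.598, so H* = 167.
Substitute into dH/dt = 0: 0.597(1 - 167/478) = 0.0316L*.
The bracket is 0.652, giving L* = 0.389/0.0316 = 12.3.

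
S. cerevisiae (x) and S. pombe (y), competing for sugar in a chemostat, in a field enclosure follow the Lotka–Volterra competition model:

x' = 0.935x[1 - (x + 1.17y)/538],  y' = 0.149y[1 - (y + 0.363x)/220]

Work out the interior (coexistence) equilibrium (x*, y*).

x* ≈ 488, y* ≈ 42.9

Setting both brackets to zero gives the nullclines x + 1.17y = 538 and 0.363x + y = 220.
Substituting y = 220 - 0.363x into the first: x(1 - 1.17·0.363) = 538 - 1.17·220.
So x* = 281/0.575 = 488, and then y* = 220 - 0.363·488 = 42.9.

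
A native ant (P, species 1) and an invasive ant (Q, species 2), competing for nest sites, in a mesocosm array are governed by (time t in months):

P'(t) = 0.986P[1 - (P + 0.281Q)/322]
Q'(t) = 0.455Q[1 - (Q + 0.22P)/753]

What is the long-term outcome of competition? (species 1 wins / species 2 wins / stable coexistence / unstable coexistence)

Compare the nullcline intercepts: K1/α12 = 322/0.281 = 1150 > K2 = 753; K2/α21 = 753/0.22 = 3420 > K1 = 322.
Since both inequalities hold, each species can invade when rare, so the interior equilibrium is stable.

stable coexistence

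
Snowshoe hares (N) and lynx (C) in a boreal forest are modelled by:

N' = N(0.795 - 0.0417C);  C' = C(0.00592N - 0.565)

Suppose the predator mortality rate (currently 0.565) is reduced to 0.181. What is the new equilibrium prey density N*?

At the interior fixed point, setting dC/dt = 0 with C > 0 fixes N* = (predator death rate)/(NC coefficient) — independent of the other coefficients.
With the change, N* = 0.181/0.00592 = 30.6; it falls from 95.4.

N* ≈ 30.6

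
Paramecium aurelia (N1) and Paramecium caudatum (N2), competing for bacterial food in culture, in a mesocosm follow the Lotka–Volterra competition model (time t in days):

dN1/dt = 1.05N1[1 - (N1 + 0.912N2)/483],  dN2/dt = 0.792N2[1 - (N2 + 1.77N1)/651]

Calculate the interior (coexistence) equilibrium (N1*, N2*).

N1* ≈ 180, N2* ≈ 332

Setting both brackets to zero gives the nullclines N1 + 0.912N2 = 483 and 1.77N1 + N2 = 651.
Substituting N2 = 651 - 1.77N1 into the first: N1(1 - 0.912·1.77) = 483 - 0.912·651.
So N1* = -111/-0.614 = 180, and then N2* = 651 - 1.77·180 = 332.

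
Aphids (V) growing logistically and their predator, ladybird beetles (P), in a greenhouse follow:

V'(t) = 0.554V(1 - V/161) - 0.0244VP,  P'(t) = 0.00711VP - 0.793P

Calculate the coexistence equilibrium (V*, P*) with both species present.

V* ≈ 112, P* ≈ 6.98

From dP/dt = 0 with P > 0: 0.00711V* = 0.793, so V* = 112.
Substitute into dV/dt = 0: 0.554(1 - 112/161) = 0.0244P*.
The bracket is 0.307, giving P* = 0.17/0.0244 = 6.98.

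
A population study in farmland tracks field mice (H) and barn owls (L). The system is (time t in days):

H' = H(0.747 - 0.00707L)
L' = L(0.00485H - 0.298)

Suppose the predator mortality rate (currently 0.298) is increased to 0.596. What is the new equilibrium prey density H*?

H* ≈ 123

At the interior fixed point, setting dL/dt = 0 with L > 0 fixes H* = (predator death rate)/(HL coefficient) — independent of the other coefficients.
With the change, H* = 0.596/0.00485 = 123; it rises from 61.4.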